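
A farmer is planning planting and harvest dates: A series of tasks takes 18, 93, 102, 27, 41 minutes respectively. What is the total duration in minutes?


Durations: 18, 93, 102, 27, 41
Running sum: 18
+ 93 = 111
+ 102 = 213
+ 27 = 240
+ 41 = 281
Total duration: 281 minutes
That is 4 hours and 41 minutes

281


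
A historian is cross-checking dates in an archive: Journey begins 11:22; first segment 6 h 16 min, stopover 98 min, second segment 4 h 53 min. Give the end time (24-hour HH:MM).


Depart: 11:22
Leg 1: +376 min -> 17:38
Layover: +98 min -> 19:16
Leg 2: +293 min -> 00:09
Total travel: 767 minutes = 12h 47m
Arrival: 00:09

00:09


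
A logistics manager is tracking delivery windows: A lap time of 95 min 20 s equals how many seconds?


Minutes: 95
Seconds: 20
Convert minutes to seconds: 95 x 60 = 5700
Add remaining seconds: 5700 + 20 = 5720

5720


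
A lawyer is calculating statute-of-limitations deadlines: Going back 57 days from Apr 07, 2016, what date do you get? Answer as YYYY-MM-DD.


Start: 2016-04-07
Subtracting 57 days
Days already passed in April: 7
After going back through April: 50 more days to subtract
March 2016: 31 days, 19 remaining
February 2016 has 29 days, need 19
Result: 2016-02-10

2016-02-10


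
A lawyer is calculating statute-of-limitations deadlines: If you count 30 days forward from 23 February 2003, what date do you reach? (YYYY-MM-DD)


Start: 2003-02-23
Adding 30 days
Days remaining in February: 5
After February: 25 days still to add
March 2003 has 31 days, need 25
Result: 2003-03-25

2003-03-25


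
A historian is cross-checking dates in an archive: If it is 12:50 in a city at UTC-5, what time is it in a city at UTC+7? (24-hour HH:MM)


Local time: 12:50 at UTC-5 (offset -5h)
Target zone: UTC+7 (offset 7h)
Difference: 7 - (-5) = 12 hours
Calculation: 12 + (12) = 24
Wraparound: (24) mod 24 = 0
Result: 00:50

00:50


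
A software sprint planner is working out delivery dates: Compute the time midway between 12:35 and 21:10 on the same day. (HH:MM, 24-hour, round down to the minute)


Start time: 12:35 = 755 minutes from midnight
End time: 21:10 = 1270 minutes from midnight
Sum: 755 + 1270 = 2025
Midpoint: 2025 / 2 = 1012 minutes
Convert: 1012 / 60 = 16 hours, 52 minutes
Result: 16:52

16:52


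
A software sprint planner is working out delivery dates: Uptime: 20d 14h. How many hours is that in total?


Days: 20
Extra hours: 14
Hours per day: 24
Days to hours: 20 x 24 = 480
Total: 480 + 14 = 494

494


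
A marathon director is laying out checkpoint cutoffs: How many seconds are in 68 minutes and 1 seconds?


Minutes: 68
Extra seconds: 1
Seconds per minute: 60
Minutes to seconds: 68 x 60 = 4080
Total: 4080 + 1 = 4081

4081


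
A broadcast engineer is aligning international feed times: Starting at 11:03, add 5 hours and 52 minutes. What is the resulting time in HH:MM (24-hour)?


Start time: 11:03
Adding: 5 hours 52 minutes
Minutes: 3 + 52 = 55
Hours: 11 + 5 + 0 = 16
Result: 16:55

16:55


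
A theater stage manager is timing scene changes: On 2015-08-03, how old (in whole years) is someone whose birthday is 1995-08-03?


Birth: 1995-08-03
Reference: 2015-08-03
Year difference: 2015 - 1995 = 20
Has birthday (08-03) occurred by 08-03? Yes
Age in full years: 20

20


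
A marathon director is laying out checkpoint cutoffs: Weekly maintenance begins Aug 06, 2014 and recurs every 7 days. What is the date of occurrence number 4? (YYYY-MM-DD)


First occurrence: 2014-08-06 (occurrence 1)
Each occurrence is 7 days after the previous.
Occurrence 4 is 3 weeks after the first.
3 weeks = 21 days
2014-08-06 + 21 days = 2014-08-27

2014-08-27


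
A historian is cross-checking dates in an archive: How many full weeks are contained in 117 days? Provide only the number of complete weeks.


Total days: 117
Days per week: 7
Division: 117 / 7 = 16 remainder 5
Complete weeks: 16
Remaining days: 5

16


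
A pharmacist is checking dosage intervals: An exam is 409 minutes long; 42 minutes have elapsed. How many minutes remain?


Total budget: 409 minutes
Time used: 42 minutes
Remaining: 409 - 42 = 367 minutes
Percent used: 10.3%
Percent remaining: 89.7%

367


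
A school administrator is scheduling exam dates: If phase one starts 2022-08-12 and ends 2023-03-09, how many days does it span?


Start date: 2022-08-12
End date: 2023-03-09
Aug 2022: +20 days
Sep 2022: +30 days
Oct 2022: +31 days
... (5 more months)
Total: 209 days

209


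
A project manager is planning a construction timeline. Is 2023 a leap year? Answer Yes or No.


Year: 2023
Divisible by 4? 2023 / 4 = 505.75 -> No
Not divisible by 4, so NOT a leap year

No


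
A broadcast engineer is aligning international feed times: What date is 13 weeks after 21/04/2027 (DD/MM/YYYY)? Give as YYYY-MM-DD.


Start: 2027-04-21
Weeks to add: 13
Convert to days: 13 x 7 = 91 days
Add 91 days to 2027-04-21
Result: 2027-07-21

2027-07-21


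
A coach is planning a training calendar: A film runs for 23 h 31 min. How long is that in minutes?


Hours: 23
Minutes: 31
Convert hours to minutes: 23 x 60 = 1380
Add remaining minutes: 1380 + 31 = 1411

1411


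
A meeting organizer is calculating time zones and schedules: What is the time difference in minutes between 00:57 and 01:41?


Start time: 00:57 = 57 minutes from midnight
End time: 01:41 = 101 minutes from midnight
Difference: 101 - 57 = 44 minutes
That is 0 hours and 44 minutes

44


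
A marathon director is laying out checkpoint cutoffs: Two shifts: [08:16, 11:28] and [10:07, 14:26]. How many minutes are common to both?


Interval A: [496, 688] minutes from midnight
Interval B: [607, 866] minutes from midnight
Overlap start = max(496, 607) = 607
Overlap end = min(688, 866) = 688
Overlap = 688 - 607 = 81 minutes

81


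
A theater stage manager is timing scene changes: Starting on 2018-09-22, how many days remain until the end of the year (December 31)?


Start: September 22, 2018
End: December 31, 2018
Days left in September: 8
October: 31
November: 30
December: 31
Sum of remaining months: 92
Total: 8 + 92 = 100

100


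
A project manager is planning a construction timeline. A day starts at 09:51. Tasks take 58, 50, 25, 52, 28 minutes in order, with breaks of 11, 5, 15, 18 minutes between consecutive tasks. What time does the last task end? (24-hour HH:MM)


Start: 09:51 = 591 min from midnight
  after task 1 (58 min): 10:49
  after break (11 min): 11:00
  after task 2 (50 min): 11:50
  after break (5 min): 11:55
  after task 3 (25 min): 12:20
  after break (15 min): 12:35
  after task 4 (52 min): 13:27
  after break (18 min): 13:45
  after task 5 (28 min): 14:13
Total elapsed: 262 minutes
End time: 14:13

14:13


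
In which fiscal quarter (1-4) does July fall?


Month: July (month 7)
Q1: January-March (months 1-3)
Q2: April-June (months 4-6)
Q3: July-September (months 7-9)
Q4: October-December (months 10-12)
Month 7 falls in Q3

3


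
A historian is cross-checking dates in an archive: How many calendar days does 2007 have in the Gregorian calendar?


Year: 2007
Check leap year rules:
Divisible by 4? No
2007 is not a leap year
Days: 365

365


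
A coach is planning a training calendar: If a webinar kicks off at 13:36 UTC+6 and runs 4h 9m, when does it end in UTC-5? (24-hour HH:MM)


Start: 13:36 in UTC+6
Step 1 - add duration:
  minutes: 36 + 9 = 45
  hours: 13 + 4 + 0 = 17
  end in UTC+6: 17:45
Step 2 - convert UTC+6 -> UTC-5:
  offset difference: -5 - (6) = -11 hours
  17 + (-11) = 6 -> mod 24 = 6
Result: 06:45 in UTC-5

06:45


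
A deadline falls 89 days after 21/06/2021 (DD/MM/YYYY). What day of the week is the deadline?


Start: 2021-06-21 (Monday)
Step 1 - find target date: add 89 days
  2021-06-21 + 89 days = 2021-09-18
Step 2 - day of week:
  89 mod 7 = 5
  Monday + 5 days -> Saturday
Result: Saturday (2021-09-18)

Saturday


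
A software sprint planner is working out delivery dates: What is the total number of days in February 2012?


Month: February
Year: 2012
2012 is a leap year
February has 29 days
Total: 29 days

29


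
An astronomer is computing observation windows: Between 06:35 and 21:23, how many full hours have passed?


Start: 06:35
End: 21:23
Hour difference: 21 - 6 = 15 hours
Minute difference: 23 - 35 = -12 minutes
Total minutes: 888
Complete hours: 888 / 60 = 14 (remainder 48)

14


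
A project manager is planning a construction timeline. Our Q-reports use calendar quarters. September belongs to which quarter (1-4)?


Month: September (month 9)
Q1: January-March (months 1-3)
Q2: April-June (months 4-6)
Q3: July-September (months 7-9)
Q4: October-December (months 10-12)
Month 9 falls in Q3

3


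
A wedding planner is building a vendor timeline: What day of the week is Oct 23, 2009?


Date: 2009-10-23
January 1, 2009 is a Thursday
Day of year: 296
Offset from Jan 1: 295 days
295 mod 7 = 1
Result: Friday

Friday


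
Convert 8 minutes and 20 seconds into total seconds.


Minutes: 8
Seconds: 20
Convert minutes to seconds: 8 x 60 = 480
Add remaining seconds: 480 + 20 = 500

500


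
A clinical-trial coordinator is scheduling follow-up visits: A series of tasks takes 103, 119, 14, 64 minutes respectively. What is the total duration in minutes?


Durations: 103, 119, 14, 64
Running sum: 103
+ 119 = 222
+ 14 = 236
+ 64 = 300
Total duration: 300 minutes
That is 5 hours and 0 minutes

300


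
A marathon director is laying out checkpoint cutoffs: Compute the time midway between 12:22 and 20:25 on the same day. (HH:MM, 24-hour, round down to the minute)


Start time: 12:22 = 742 minutes from midnight
End time: 20:25 = 1225 minutes from midnight
Sum: 742 + 1225 = 1967
Midpoint: 1967 / 2 = 983 minutes
Convert: 983 / 60 = 16 hours, 23 minutes
Result: 16:23

16:23


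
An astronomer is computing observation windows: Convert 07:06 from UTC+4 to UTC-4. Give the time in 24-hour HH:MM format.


Local time: 07:06 at UTC+4 (offset 4h)
Target zone: UTC-4 (offset -4h)
Difference: -4 - (4) = -8 hours
Calculation: 7 + (-8) = -1
Wraparound: (-1) mod 24 = 23
Result: 23:06

23:06


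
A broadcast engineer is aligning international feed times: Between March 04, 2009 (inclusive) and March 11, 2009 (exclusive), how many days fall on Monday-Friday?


Start: 2009-03-04 (Wednesday)
End (exclusive): 2009-03-11 (Wednesday)
Total calendar days: 7
Full weeks: 7 // 7 = 1 -> 5 weekdays
Remaining 0 days starting on Wednesday:
Total business days: 5 + 0 = 5

5


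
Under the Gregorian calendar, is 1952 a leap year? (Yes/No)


Year: 1952
Divisible by 4? 1952 / 4 = 488.0 -> Yes
Divisible by 100? 1952 / 100 = 19.52 -> No
Divisible by 4 but not 100, so it IS a leap year

Yes


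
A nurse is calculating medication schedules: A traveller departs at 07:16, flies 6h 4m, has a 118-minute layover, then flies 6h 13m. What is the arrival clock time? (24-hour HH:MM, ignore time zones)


Depart: 07:16
Leg 1: +364 min -> 13:20
Layover: +118 min -> 15:18
Leg 2: +373 min -> 21:31
Total travel: 855 minutes = 14h 15m
Arrival: 21:31

21:31


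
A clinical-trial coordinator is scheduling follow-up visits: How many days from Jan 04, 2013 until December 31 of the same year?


Start: January 04, 2013
End: December 31, 2013
Days left in January: 27
February: 28
March: 31
April: 30
May: 31
... plus remaining months
Sum of remaining months: 334
Total: 27 + 334 = 361

361


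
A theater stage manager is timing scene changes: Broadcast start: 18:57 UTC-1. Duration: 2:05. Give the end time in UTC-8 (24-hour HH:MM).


Start: 18:57 in UTC-1
Step 1 - add duration:
  minutes: 57 + 5 = 62 (carry 1h)
  hours: 18 + 2 + 1 = 21
  end in UTC-1: 21:02
Step 2 - convert UTC-1 -> UTC-8:
  offset difference: -8 - (-1) = -7 hours
  21 + (-7) = 14 -> mod 24 = 14
Result: 14:02 in UTC-8

14:02


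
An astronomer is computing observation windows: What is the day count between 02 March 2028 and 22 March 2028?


Start date: 2028-03-02
End date: 2028-03-22
Mar 2028: +20 days
Total: 20 days

20


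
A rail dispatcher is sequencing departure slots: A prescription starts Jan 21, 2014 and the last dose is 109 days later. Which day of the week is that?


Start: 2014-01-21 (Tuesday)
Step 1 - find target date: add 109 days
  2014-01-21 + 109 days = 2014-05-10
Step 2 - day of week:
  109 mod 7 = 4
  Tuesday + 4 days -> Saturday
Result: Saturday (2014-05-10)

Saturday


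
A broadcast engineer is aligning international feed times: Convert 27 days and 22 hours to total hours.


Days: 27
Extra hours: 22
Hours per day: 24
Days to hours: 27 x 24 = 648
Total: 648 + 22 = 670

670


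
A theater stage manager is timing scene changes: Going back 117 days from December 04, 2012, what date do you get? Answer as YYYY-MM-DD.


Start: 2012-12-04
Subtracting 117 days
Days already passed in December: 4
After going back through December: 113 more days to subtract
November 2012: 30 days, 83 remaining
October 2012: 31 days, 52 remaining
September 2012: 30 days, 22 remaining
August 2012 has 31 days, need 22
Result: 2012-08-09

2012-08-09


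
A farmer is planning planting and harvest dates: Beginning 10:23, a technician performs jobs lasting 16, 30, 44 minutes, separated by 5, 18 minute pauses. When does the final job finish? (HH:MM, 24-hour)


Start: 10:23 = 623 min from midnight
  after task 1 (16 min): 10:39
  after break (5 min): 10:44
  after task 2 (30 min): 11:14
  after break (18 min): 11:32
  after task 3 (44 min): 12:16
Total elapsed: 113 minutes
End time: 12:16

12:16


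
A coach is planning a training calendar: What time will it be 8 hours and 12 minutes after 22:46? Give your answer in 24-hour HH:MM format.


Start time: 22:46
Adding: 8 hours 12 minutes
Minutes: 46 + 12 = 58
Hours: 22 + 8 + 0 = 30
Hour wraparound: 30 mod 24 = 6
Result: 06:58

06:58


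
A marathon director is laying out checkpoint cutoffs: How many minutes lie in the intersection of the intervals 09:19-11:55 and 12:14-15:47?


Interval A: [559, 715] minutes from midnight
Interval B: [734, 947] minutes from midnight
Overlap start = max(559, 734) = 734
Overlap end = min(715, 947) = 715
End <= start, so the intervals do not overlap: 0 minutes

0


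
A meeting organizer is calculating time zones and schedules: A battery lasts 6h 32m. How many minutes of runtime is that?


Hours: 6
Extra minutes: 32
Minutes per hour: 60
Hours to minutes: 6 x 60 = 360
Total: 360 + 32 = 392

392


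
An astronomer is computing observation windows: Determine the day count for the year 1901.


Year: 1901
Check leap year rules:
Divisible by 4? No
1901 is not a leap year
Days: 365

365


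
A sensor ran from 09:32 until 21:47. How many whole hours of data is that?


Start: 09:32
End: 21:47
Hour difference: 21 - 9 = 12 hours
Minute difference: 47 - 32 = 15 minutes
Total minutes: 735
Complete hours: 735 / 60 = 12 (remainder 15)

12


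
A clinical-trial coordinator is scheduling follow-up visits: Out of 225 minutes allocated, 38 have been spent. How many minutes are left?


Total budget: 225 minutes
Time used: 38 minutes
Remaining: 225 - 38 = 187 minutes
Percent used: 16.9%
Percent remaining: 83.1%

187


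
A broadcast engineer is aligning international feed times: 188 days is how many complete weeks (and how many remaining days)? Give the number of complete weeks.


Total days: 188
Days per week: 7
Division: 188 / 7 = 26 remainder 6
Complete weeks: 26
Remaining days: 6

26


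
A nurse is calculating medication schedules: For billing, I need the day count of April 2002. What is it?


Month: April
Year: 2002
April is a 30-day month
Total: 30 days

30


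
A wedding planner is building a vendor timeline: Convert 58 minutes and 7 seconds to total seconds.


Minutes: 58
Extra seconds: 7
Seconds per minute: 60
Minutes to seconds: 58 x 60 = 3480
Total: 3480 + 7 = 3487

3487


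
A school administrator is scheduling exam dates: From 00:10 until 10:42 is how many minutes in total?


Start time: 00:10 = 10 minutes from midnight
End time: 10:42 = 642 minutes from midnight
Difference: 642 - 10 = 632 minutes
That is 10 hours and 32 minutes

632


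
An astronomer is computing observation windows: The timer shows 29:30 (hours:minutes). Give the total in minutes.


Hours: 29
Minutes: 30
Convert hours to minutes: 29 x 60 = 1740
Add remaining minutes: 1740 + 30 = 1770

1770


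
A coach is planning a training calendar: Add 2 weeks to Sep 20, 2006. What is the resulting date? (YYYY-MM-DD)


Start: 2006-09-20
Weeks to add: 2
Convert to days: 2 x 7 = 14 days
Add 14 days to 2006-09-20
Result: 2006-10-04

2006-10-04


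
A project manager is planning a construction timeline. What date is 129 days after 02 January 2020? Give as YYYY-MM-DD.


Start: 2020-01-02
Adding 129 days
Days remaining in January: 29
After January: 100 days still to add
February 2020: 29 days, 71 remaining
March 2020: 31 days, 40 remaining
April 2020: 30 days, 10 remaining
May 2020 has 31 days, need 10
Result: 2020-05-10

2020-05-10


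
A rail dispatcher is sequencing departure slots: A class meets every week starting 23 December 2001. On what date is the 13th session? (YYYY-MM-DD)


First occurrence: 2001-12-23 (occurrence 1)
Each occurrence is 7 days after the previous.
Occurrence 13 is 12 weeks after the first.
12 weeks = 84 days
2001-12-23 + 84 days = 2002-03-17

2002-03-17


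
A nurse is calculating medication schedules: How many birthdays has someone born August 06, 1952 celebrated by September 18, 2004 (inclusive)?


Birth: 1952-08-06
Reference: 2004-09-18
Year difference: 2004 - 1952 = 52
Has birthday (08-06) occurred by 09-18? Yes
Age in full years: 52

52


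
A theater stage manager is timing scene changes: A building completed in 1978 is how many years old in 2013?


Birth year: 1978
Current year: 2013
Age = current year - birth year
Age = 2013 - 1978 = 35

35


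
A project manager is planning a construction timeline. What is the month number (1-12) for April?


Calendar month order:
3. March
4. April <--
5. May
April is month number 4

4


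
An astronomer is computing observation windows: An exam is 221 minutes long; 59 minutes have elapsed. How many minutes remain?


Total budget: 221 minutes
Time used: 59 minutes
Remaining: 221 - 59 = 162 minutes
Percent used: 26.7%
Percent remaining: 73.3%

162


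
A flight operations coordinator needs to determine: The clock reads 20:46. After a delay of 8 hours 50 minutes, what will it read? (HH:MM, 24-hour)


Start time: 20:46
Adding: 8 hours 50 minutes
Minutes: 46 + 50 = 96
Minute overflow: 96 >= 60, so carry 1 hour, minutes = 36
Hours: 20 + 8 + 1 = 29
Hour wraparound: 29 mod 24 = 5
Result: 05:36

05:36


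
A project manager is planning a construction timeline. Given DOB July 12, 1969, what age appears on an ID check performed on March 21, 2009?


Birth: 1969-07-12
Reference: 2009-03-21
Year difference: 2009 - 1969 = 40
Has birthday (07-12) occurred by 03-21? No
Birthday not yet reached this year -> subtract 1
Age in full years: 39

39


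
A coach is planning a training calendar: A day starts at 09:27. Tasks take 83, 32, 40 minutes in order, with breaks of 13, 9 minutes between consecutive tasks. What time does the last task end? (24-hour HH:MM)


Start: 09:27 = 567 min from midnight
  after task 1 (83 min): 10:50
  after break (13 min): 11:03
  after task 2 (32 min): 11:35
  after break (9 min): 11:44
  after task 3 (40 min): 12:24
Total elapsed: 177 minutes
End time: 12:24

12:24


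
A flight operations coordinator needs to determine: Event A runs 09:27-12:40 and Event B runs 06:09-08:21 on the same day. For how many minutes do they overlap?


Interval A: [567, 760] minutes from midnight
Interval B: [369, 501] minutes from midnight
Overlap start = max(567, 369) = 567
Overlap end = min(760, 501) = 501
End <= start, so the intervals do not overlap: 0 minutes

0


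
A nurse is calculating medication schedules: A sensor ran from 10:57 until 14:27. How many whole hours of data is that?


Start: 10:57
End: 14:27
Hour difference: 14 - 10 = 4 hours
Minute difference: 27 - 57 = -30 minutes
Total minutes: 210
Complete hours: 210 / 60 = 3 (remainder 30)

3


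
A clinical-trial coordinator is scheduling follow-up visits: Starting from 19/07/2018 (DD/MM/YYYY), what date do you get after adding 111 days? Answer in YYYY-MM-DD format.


Start: 2018-07-19
Adding 111 days
Days remaining in July: 12
After July: 99 days still to add
August 2018: 31 days, 68 remaining
September 2018: 30 days, 38 remaining
October 2018: 31 days, 7 remaining
November 2018 has 30 days, need 7
Result: 2018-11-07

2018-11-07


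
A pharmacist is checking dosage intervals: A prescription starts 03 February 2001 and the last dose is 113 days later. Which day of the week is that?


Start: 2001-02-03 (Saturday)
Step 1 - find target date: add 113 days
  2001-02-03 + 113 days = 2001-05-27
Step 2 - day of week:
  113 mod 7 = 1
  Saturday + 1 days -> Sunday
Result: Sunday (2001-05-27)

Sunday


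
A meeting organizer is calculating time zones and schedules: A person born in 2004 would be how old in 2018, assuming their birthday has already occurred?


Birth year: 2004
Current year: 2018
Age = current year - birth year
Age = 2018 - 2004 = 14

14


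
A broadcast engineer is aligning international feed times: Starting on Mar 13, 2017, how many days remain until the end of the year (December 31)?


Start: March 13, 2017
End: December 31, 2017
Days left in March: 18
April: 30
May: 31
June: 30
July: 31
... plus remaining months
Sum of remaining months: 275
Total: 18 + 275 = 293

293


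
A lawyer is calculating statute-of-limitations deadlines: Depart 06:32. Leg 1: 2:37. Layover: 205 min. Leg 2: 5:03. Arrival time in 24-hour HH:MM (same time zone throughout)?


Depart: 06:32
Leg 1: +157 min -> 09:09
Layover: +205 min -> 12:34
Leg 2: +303 min -> 17:37
Total travel: 665 minutes = 11h 5m
Arrival: 17:37

17:37


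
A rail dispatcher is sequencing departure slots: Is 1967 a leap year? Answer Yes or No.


Year: 1967
Divisible by 4? 1967 / 4 = 491.75 -> No
Not divisible by 4, so NOT a leap year

No


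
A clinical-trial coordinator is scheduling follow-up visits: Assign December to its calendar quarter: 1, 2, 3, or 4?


Month: December (month 12)
Q1: January-March (months 1-3)
Q2: April-June (months 4-6)
Q3: July-September (months 7-9)
Q4: October-December (months 10-12)
Month 12 falls in Q4

4


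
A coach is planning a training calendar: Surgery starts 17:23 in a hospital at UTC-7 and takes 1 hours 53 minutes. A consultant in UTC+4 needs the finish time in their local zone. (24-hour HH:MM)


Start: 17:23 in UTC-7
Step 1 - add duration:
  minutes: 23 + 53 = 76 (carry 1h)
  hours: 17 + 1 + 1 = 19
  end in UTC-7: 19:16
Step 2 - convert UTC-7 -> UTC+4:
  offset difference: 4 - (-7) = 11 hours
  19 + (11) = 30 -> mod 24 = 6
Result: 06:16 in UTC+4

06:16


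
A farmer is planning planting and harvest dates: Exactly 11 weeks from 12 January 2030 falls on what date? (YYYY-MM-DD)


Start: 2030-01-12
Weeks to add: 11
Convert to days: 11 x 7 = 77 days
Add 77 days to 2030-01-12
Result: 2030-03-30

2030-03-30


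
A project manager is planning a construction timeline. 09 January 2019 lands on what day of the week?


Date: 2019-01-09
January 1, 2019 is a Tuesday
Day of year: 9
Offset from Jan 1: 8 days
8 mod 7 = 1
Result: Wednesday

Wednesday


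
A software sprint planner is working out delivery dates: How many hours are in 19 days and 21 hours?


Days: 19
Extra hours: 21
Hours per day: 24
Days to hours: 19 x 24 = 456
Total: 456 + 21 = 477

477


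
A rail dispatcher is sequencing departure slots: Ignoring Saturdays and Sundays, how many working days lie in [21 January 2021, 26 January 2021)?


Start: 2021-01-21 (Thursday)
End (exclusive): 2021-01-26 (Tuesday)
Total calendar days: 5
Full weeks: 5 // 7 = 0 -> 0 weekdays
Remaining 5 days starting on Thursday:
  Thu(w), Fri(w), Sat(-), Sun(-), Mon(w) -> 3 weekdays
Total business days: 0 + 3 = 3

3


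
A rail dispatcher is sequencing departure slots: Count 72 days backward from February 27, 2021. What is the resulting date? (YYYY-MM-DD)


Start: 2021-02-27
Subtracting 72 days
Days already passed in February: 27
After going back through February: 45 more days to subtract
January 2021: 31 days, 14 remaining
December 2020 has 31 days, need 14
Result: 2020-12-17

2020-12-17


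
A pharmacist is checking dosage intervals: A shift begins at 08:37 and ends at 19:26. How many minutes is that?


Start time: 08:37 = 517 minutes from midnight
End time: 19:26 = 1166 minutes from midnight
Difference: 1166 - 517 = 649 minutes
That is 10 hours and 49 minutes

649


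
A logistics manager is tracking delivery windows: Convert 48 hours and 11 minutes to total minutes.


Hours: 48
Minutes: 11
Convert hours to minutes: 48 x 60 = 2880
Add remaining minutes: 2880 + 11 = 2891

2891


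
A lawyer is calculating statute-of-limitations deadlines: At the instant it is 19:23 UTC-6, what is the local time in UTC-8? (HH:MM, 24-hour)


Local time: 19:23 at UTC-6 (offset -6h)
Target zone: UTC-8 (offset -8h)
Difference: -8 - (-6) = -2 hours
Calculation: 19 + (-2) = 17
Result: 17:23

17:23


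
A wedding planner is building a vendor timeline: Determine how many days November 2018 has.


Month: November
Year: 2018
November is a 30-day month
Total: 30 days

30


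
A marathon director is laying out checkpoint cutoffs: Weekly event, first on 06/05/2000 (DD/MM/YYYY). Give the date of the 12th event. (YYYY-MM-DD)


First occurrence: 2000-05-06 (occurrence 1)
Each occurrence is 7 days after the previous.
Occurrence 12 is 11 weeks after the first.
11 weeks = 77 days
2000-05-06 + 77 days = 2000-07-22

2000-07-22


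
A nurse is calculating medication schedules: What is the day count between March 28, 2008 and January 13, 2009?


Start date: 2008-03-28
End date: 2009-01-13
Mar 2008: +4 days
Apr 2008: +30 days
May 2008: +31 days
... (8 more months)
Total: 291 days

291


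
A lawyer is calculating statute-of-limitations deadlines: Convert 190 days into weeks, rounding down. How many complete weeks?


Total days: 190
Days per week: 7
Division: 190 / 7 = 27 remainder 1
Complete weeks: 27
Remaining days: 1

27


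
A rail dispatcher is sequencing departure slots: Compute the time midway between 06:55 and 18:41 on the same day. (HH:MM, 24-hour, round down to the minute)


Start time: 06:55 = 415 minutes from midnight
End time: 18:41 = 1121 minutes from midnight
Sum: 415 + 1121 = 1536
Midpoint: 1536 / 2 = 768 minutes
Convert: 768 / 60 = 12 hours, 48 minutes
Result: 12:48

12:48


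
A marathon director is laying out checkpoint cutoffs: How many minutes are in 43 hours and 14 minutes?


Hours: 43
Extra minutes: 14
Minutes per hour: 60
Hours to minutes: 43 x 60 = 2580
Total: 2580 + 14 = 2594

2594


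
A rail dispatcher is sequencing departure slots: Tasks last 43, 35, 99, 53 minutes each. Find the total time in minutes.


Durations: 43, 35, 99, 53
Running sum: 43
+ 35 = 78
+ 99 = 177
+ 53 = 230
Total duration: 230 minutes
That is 3 hours and 50 minutes

230


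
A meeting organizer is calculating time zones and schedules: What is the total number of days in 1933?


Year: 1933
Check leap year rules:
Divisible by 4? No
1933 is not a leap year
Days: 365

365


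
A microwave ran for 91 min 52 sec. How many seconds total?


Minutes: 91
Extra seconds: 52
Seconds per minute: 60
Minutes to seconds: 91 x 60 = 5460
Total: 5460 + 52 = 5512

5512


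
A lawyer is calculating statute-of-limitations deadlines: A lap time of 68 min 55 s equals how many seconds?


Minutes: 68
Seconds: 55
Convert minutes to seconds: 68 x 60 = 4080
Add remaining seconds: 4080 + 55 = 4135

4135


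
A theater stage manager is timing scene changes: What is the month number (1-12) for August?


Calendar month order:
7. July
8. August <--
9. September
August is month number 8

8


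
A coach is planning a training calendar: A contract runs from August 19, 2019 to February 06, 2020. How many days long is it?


Start date: 2019-08-19
End date: 2020-02-06
Aug 2019: +13 days
Sep 2019: +30 days
Oct 2019: +31 days
... (4 more months)
Total: 171 days

171


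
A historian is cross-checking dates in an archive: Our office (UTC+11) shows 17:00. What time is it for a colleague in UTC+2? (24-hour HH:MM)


Local time: 17:00 at UTC+11 (offset 11h)
Target zone: UTC+2 (offset 2h)
Difference: 2 - (11) = -9 hours
Calculation: 17 + (-9) = 8
Result: 08:00

08:00


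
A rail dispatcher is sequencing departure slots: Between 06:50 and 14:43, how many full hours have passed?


Start: 06:50
End: 14:43
Hour difference: 14 - 6 = 8 hours
Minute difference: 43 - 50 = -7 minutes
Total minutes: 473
Complete hours: 473 / 60 = 7 (remainder 53)

7


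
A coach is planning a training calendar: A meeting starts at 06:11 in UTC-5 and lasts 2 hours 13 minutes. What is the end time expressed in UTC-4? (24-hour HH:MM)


Start: 06:11 in UTC-5
Step 1 - add duration:
  minutes: 11 + 13 = 24
  hours: 6 + 2 + 0 = 8
  end in UTC-5: 08:24
Step 2 - convert UTC-5 -> UTC-4:
  offset difference: -4 - (-5) = 1 hours
  8 + (1) = 9 -> mod 24 = 9
Result: 09:24 in UTC-4

09:24


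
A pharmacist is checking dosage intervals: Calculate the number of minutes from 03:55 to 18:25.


Start time: 03:55 = 235 minutes from midnight
End time: 18:25 = 1105 minutes from midnight
Difference: 1105 - 235 = 870 minutes
That is 14 hours and 30 minutes

870


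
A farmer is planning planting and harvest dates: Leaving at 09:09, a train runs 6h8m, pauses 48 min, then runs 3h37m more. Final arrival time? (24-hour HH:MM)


Depart: 09:09
Leg 1: +368 min -> 15:17
Layover: +48 min -> 16:05
Leg 2: +217 min -> 19:42
Total travel: 633 minutes = 10h 33m
Arrival: 19:42

19:42


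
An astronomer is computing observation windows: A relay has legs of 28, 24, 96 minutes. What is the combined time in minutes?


Durations: 28, 24, 96
Running sum: 28
+ 24 = 52
+ 96 = 148
Total duration: 148 minutes
That is 2 hours and 28 minutes

148


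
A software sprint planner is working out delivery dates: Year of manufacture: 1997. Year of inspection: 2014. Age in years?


Birth year: 1997
Current year: 2014
Age = current year - birth year
Age = 2014 - 1997 = 17

17


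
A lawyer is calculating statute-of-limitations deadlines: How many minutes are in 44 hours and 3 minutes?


Hours: 44
Extra minutes: 3
Minutes per hour: 60
Hours to minutes: 44 x 60 = 2640
Total: 2640 + 3 = 2643

2643


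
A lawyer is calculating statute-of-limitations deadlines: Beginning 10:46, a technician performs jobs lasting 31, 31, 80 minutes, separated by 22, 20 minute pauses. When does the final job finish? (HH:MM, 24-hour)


Start: 10:46 = 646 min from midnight
  after task 1 (31 min): 11:17
  after break (22 min): 11:39
  after task 2 (31 min): 12:10
  after break (20 min): 12:30
  after task 3 (80 min): 13:50
Total elapsed: 184 minutes
End time: 13:50

13:50


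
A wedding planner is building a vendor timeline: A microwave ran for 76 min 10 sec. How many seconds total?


Minutes: 76
Extra seconds: 10
Seconds per minute: 60
Minutes to seconds: 76 x 60 = 4560
Total: 4560 + 10 = 4570

4570


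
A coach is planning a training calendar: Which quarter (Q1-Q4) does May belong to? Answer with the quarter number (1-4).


Month: May (month 5)
Q1: January-March (months 1-3)
Q2: April-June (months 4-6)
Q3: July-September (months 7-9)
Q4: October-December (months 10-12)
Month 5 falls in Q2

2


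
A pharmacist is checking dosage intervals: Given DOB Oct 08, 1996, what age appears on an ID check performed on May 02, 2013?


Birth: 1996-10-08
Reference: 2013-05-02
Year difference: 2013 - 1996 = 17
Has birthday (10-08) occurred by 05-02? No
Birthday not yet reached this year -> subtract 1
Age in full years: 16

16


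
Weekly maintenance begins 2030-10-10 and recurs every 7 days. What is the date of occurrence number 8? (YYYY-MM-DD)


First occurrence: 2030-10-10 (occurrence 1)
Each occurrence is 7 days after the previous.
Occurrence 8 is 7 weeks after the first.
7 weeks = 49 days
2030-10-10 + 49 days = 2030-11-28

2030-11-28


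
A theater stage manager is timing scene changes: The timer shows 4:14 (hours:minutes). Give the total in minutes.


Hours: 4
Minutes: 14
Convert hours to minutes: 4 x 60 = 240
Add remaining minutes: 240 + 14 = 254

254


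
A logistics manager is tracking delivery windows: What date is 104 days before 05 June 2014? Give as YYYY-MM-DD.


Start: 2014-06-05
Subtracting 104 days
Days already passed in June: 5
After going back through June: 99 more days to subtract
May 2014: 31 days, 68 remaining
April 2014: 30 days, 38 remaining
March 2014: 31 days, 7 remaining
February 2014 has 28 days, need 7
Result: 2014-02-21

2014-02-21


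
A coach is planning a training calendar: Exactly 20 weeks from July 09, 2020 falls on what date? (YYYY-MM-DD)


Start: 2020-07-09
Weeks to add: 20
Convert to days: 20 x 7 = 140 days
Add 140 days to 2020-07-09
Result: 2020-11-26

2020-11-26


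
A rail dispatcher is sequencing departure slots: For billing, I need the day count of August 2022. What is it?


Month: August
Year: 2022
August is a 31-day month
Total: 31 days

31


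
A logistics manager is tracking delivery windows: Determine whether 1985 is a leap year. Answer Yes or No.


Year: 1985
Divisible by 4? 1985 / 4 = 496.25 -> No
Not divisible by 4, so NOT a leap year

No


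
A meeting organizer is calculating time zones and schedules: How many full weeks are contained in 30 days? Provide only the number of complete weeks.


Total days: 30
Days per week: 7
Division: 30 / 7 = 4 remainder 2
Complete weeks: 4
Remaining days: 2

4


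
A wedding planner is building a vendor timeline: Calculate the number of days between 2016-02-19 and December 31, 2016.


Start: February 19, 2016
End: December 31, 2016
Days left in February: 10
March: 31
April: 30
May: 31
June: 30
... plus remaining months
Sum of remaining months: 306
Total: 10 + 306 = 316

316


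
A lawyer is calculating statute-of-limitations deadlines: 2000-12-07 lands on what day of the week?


Date: 2000-12-07
January 1, 2000 is a Saturday
Day of year: 342
Offset from Jan 1: 341 days
341 mod 7 = 5
Result: Thursday

Thursday


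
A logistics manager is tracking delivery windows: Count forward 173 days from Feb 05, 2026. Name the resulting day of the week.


Start: 2026-02-05 (Thursday)
Step 1 - find target date: add 173 days
  2026-02-05 + 173 days = 2026-07-28
Step 2 - day of week:
  173 mod 7 = 5
  Thursday + 5 days -> Tuesday
Result: Tuesday (2026-07-28)

Tuesday


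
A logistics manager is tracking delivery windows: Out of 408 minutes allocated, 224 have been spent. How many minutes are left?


Total budget: 408 minutes
Time used: 224 minutes
Remaining: 408 - 224 = 184 minutes
Percent used: 54.9%
Percent remaining: 45.1%

184


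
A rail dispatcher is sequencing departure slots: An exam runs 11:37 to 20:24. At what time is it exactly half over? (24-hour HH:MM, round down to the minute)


Start time: 11:37 = 697 minutes from midnight
End time: 20:24 = 1224 minutes from midnight
Sum: 697 + 1224 = 1921
Midpoint: 1921 / 2 = 960 minutes
Convert: 960 / 60 = 16 hours, 0 minutes
Result: 16:00

16:00


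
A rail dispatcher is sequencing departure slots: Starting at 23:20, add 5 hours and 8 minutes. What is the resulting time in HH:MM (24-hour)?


Start time: 23:20
Adding: 5 hours 8 minutes
Minutes: 20 + 8 = 28
Hours: 23 + 5 + 0 = 28
Hour wraparound: 28 mod 24 = 4
Result: 04:28

04:28


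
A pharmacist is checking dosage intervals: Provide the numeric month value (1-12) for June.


Calendar month order:
5. May
6. June <--
7. July
June is month number 6

6


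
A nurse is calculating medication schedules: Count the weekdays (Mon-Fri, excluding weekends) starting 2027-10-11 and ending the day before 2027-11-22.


Start: 2027-10-11 (Monday)
End (exclusive): 2027-11-22 (Monday)
Total calendar days: 42
Full weeks: 42 // 7 = 6 -> 30 weekdays
Remaining 0 days starting on Monday:
Total business days: 30 + 0 = 30

30


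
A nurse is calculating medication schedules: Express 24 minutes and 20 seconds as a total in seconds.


Minutes: 24
Seconds: 20
Convert minutes to seconds: 24 x 60 = 1440
Add remaining seconds: 1440 + 20 = 1460

1460


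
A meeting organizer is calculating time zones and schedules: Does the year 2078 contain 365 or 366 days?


Year: 2078
Check leap year rules:
Divisible by 4? No
2078 is not a leap year
Days: 365

365


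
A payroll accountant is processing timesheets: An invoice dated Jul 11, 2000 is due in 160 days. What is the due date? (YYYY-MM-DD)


Start: 2000-07-11
Adding 160 days
Days remaining in July: 20
After July: 140 days still to add
August 2000: 31 days, 109 remaining
September 2000: 30 days, 79 remaining
October 2000: 31 days, 48 remaining
November 2000: 30 days, 18 remaining
Result: 2000-12-18

2000-12-18


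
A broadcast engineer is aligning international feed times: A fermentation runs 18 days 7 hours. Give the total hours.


Days: 18
Extra hours: 7
Hours per day: 24
Days to hours: 18 x 24 = 432
Total: 432 + 7 = 439

439


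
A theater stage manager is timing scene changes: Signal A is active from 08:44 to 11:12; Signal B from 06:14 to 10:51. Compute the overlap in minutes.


Interval A: [524, 672] minutes from midnight
Interval B: [374, 651] minutes from midnight
Overlap start = max(524, 374) = 524
Overlap end = min(672, 651) = 651
Overlap = 651 - 524 = 127 minutes

127


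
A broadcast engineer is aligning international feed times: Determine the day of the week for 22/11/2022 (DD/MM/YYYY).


Date: 2022-11-22
January 1, 2022 is a Saturday
Day of year: 326
Offset from Jan 1: 325 days
325 mod 7 = 3
Result: Tuesday

Tuesday


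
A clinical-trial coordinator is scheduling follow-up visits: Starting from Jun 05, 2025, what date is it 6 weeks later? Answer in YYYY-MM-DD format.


Start: 2025-06-05
Weeks to add: 6
Convert to days: 6 x 7 = 42 days
Add 42 days to 2025-06-05
Result: 2025-07-17

2025-07-17


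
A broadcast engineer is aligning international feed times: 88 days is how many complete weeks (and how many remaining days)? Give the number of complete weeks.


Total days: 88
Days per week: 7
Division: 88 / 7 = 12 remainder 4
Complete weeks: 12
Remaining days: 4

12


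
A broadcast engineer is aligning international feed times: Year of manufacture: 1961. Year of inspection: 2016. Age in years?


Birth year: 1961
Current year: 2016
Age = current year - birth year
Age = 2016 - 1961 = 55

55


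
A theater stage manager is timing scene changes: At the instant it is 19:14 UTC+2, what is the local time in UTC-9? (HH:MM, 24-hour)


Local time: 19:14 at UTC+2 (offset 2h)
Target zone: UTC-9 (offset -9h)
Difference: -9 - (2) = -11 hours
Calculation: 19 + (-11) = 8
Result: 08:14

08:14


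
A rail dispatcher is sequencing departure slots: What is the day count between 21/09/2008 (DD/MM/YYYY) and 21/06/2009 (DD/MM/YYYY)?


Start date: 2008-09-21
End date: 2009-06-21
Sep 2008: +10 days
Oct 2008: +31 days
Nov 2008: +30 days
... (7 more months)
Total: 273 days

273


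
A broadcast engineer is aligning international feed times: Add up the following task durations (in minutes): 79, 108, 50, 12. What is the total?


Durations: 79, 108, 50, 12
Running sum: 79
+ 108 = 187
+ 50 = 237
+ 12 = 249
Total duration: 249 minutes
That is 4 hours and 9 minutes

249


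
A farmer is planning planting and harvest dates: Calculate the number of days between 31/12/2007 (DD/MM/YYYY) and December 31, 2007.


Start: December 31, 2007
End: December 31, 2007
Days left in December: 0
Total: 0 days

0
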